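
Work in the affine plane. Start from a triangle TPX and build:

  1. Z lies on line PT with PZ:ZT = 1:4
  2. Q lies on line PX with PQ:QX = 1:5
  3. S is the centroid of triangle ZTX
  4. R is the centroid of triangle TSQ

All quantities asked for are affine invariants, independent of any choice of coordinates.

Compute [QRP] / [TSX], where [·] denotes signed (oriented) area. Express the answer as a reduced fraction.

Work in coordinates with T = (0, 0), P = (1, 0), X = (0, 1).
1. Z lies on line PT with PZ:ZT = 1:4 ⇒ Z = (4/5, 0)
2. Q lies on line PX with PQ:QX = 1:5 ⇒ Q = (5/6, 1/6)
3. S is the centroid of triangle ZTX ⇒ S = (4/15, 1/3)
4. R is the centroid of triangle TSQ ⇒ R = (11/30, 1/6)
2·[QRP] = 7/90, 2·[TSX] = 4/15
[QRP]:[TSX] = 7/90:4/15 = 7/24

[QRP]:[TSX] = 7/24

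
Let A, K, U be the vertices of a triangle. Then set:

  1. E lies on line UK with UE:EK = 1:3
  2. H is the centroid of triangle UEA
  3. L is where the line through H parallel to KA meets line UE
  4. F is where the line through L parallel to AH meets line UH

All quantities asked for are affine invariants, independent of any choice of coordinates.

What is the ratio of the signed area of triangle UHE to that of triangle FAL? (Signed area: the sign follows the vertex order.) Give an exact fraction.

Assign A = (0, 0), K = (1, 0), U = (0, 1) — the answer is frame-independent, so this choice is without loss of generality.
1. E lies on line UK with UE:EK = 1:3 ⇒ E = (1/4, 3/4)
2. H is the centroid of triangle UEA ⇒ H = (1/12, 7/12)
3. L is where the line through H parallel to KA meets line UE ⇒ L = (5/12, 7/12)
4. F is where the line through L parallel to AH meets line UH ⇒ F = (5/18, -7/18)
2·[UHE] = 1/12, 2·[FAL] = -35/108
[UHE]:[FAL] = 1/12:-35/108 = -9/35

[UHE]:[FAL] = -9/35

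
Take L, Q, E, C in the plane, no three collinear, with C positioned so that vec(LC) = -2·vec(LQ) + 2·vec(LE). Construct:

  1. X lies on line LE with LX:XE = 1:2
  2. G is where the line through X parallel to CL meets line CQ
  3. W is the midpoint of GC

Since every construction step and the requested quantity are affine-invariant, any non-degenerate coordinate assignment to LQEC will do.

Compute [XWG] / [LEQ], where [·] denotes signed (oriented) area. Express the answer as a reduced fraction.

[XWG]:[LEQ] = 1/6

Set L = (0, 0), Q = (1, 0), E = (0, 1), C = (-2, 2); any affine frame gives the same invariant.
1. X lies on line LE with LX:XE = 1:2 ⇒ X = (0, 1/3)
2. G is where the line through X parallel to CL meets line CQ ⇒ G = (-1, 4/3)
3. W is the midpoint of GC ⇒ W = (-3/2, 5/3)
2·[XWG] = -1/6, 2·[LEQ] = -1
[XWG]:[LEQ] = -1/6:-1 = 1/6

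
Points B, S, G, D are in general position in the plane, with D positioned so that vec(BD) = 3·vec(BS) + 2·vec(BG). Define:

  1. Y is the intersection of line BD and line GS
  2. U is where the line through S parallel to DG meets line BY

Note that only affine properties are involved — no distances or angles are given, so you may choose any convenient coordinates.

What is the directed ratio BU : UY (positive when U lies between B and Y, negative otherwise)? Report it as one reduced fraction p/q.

BU:UY = -5/8

Work in coordinates with B = (0, 0), S = (1, 0), G = (0, 1), D = (3, 2).
1. Y is the intersection of line BD and line GS ⇒ Y = (3/5, 2/5)
2. U is where the line through S parallel to DG meets line BY ⇒ U = (-1, -2/3)
U = B + t·(Y−B) with t = -5/3, so BU:UY = t:(1−t) = -5/3:8/3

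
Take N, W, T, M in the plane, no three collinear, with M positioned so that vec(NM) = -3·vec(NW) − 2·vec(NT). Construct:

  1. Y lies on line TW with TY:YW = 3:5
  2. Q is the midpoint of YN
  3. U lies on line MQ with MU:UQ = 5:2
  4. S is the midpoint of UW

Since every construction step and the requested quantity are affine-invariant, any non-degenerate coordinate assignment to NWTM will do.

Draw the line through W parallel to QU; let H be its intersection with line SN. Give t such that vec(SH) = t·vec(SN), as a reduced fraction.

Work in coordinates with N = (0, 0), W = (1, 0), T = (0, 1), M = (-3, -2).
1. Y lies on line TW with TY:YW = 3:5 ⇒ Y = (3/8, 5/8)
2. Q is the midpoint of YN ⇒ Q = (3/16, 5/16)
3. U lies on line MQ with MU:UQ = 5:2 ⇒ U = (-81/112, -39/112)
4. S is the midpoint of UW ⇒ S = (31/224, -39/224)
through W parallel to QU: direction (-51/56, -37/56); meets SN at H = (1147/3136, -1443/3136)
H = S + t·(N−S) with t = -23/14

t = -23/14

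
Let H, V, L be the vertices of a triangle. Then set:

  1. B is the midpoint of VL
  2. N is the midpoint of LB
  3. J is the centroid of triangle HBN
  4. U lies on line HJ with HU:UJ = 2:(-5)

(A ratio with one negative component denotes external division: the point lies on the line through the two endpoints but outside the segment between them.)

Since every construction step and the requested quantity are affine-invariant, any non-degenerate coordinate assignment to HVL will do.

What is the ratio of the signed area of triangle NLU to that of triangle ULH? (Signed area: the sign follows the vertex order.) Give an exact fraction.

[NLU]:[ULH] = -13/6

Set H = (0, 0), V = (1, 0), L = (0, 1); any affine frame gives the same invariant.
1. B is the midpoint of VL ⇒ B = (1/2, 1/2)
2. N is the midpoint of LB ⇒ N = (1/4, 3/4)
3. J is the centroid of triangle HBN ⇒ J = (1/4, 5/12)
4. U lies on line HJ with HU:UJ = 2:(-5) ⇒ U = (-1/6, -5/18)
2·[NLU] = 13/36, 2·[ULH] = -1/6
[NLU]:[ULH] = 13/36:-1/6 = -13/6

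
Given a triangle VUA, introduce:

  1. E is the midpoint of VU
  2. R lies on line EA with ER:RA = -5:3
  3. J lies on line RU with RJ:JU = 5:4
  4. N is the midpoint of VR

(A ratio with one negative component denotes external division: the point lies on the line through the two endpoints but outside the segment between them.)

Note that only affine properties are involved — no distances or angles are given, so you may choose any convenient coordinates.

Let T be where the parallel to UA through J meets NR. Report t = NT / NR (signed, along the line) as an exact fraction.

Assign V = (0, 0), U = (1, 0), A = (0, 1) — the answer is frame-independent, so this choice is without loss of generality.
1. E is the midpoint of VU ⇒ E = (1/2, 0)
2. R lies on line EA with ER:RA = -5:3 ⇒ R = (-3/4, 5/2)
3. J lies on line RU with RJ:JU = 5:4 ⇒ J = (2/9, 10/9)
4. N is the midpoint of VR ⇒ N = (-3/8, 5/4)
through J parallel to UA: direction (-1, 1); meets NR at T = (-4/7, 40/21)
T = N + t·(R−N) with t = 11/21

t = 11/21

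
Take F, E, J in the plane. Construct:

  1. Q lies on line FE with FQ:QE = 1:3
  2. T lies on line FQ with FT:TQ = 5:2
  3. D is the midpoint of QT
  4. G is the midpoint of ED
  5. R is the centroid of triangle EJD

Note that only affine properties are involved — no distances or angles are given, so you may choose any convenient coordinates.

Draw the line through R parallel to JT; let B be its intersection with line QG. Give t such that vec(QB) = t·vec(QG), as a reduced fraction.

t = 3/5

Assign F = (0, 0), E = (1, 0), J = (0, 1) — the answer is frame-independent, so this choice is without loss of generality.
1. Q lies on line FE with FQ:QE = 1:3 ⇒ Q = (1/4, 0)
2. T lies on line FQ with FT:TQ = 5:2 ⇒ T = (5/28, 0)
3. D is the midpoint of QT ⇒ D = (3/14, 0)
4. G is the midpoint of ED ⇒ G = (17/28, 0)
5. R is the centroid of triangle EJD ⇒ R = (17/42, 1/3)
through R parallel to JT: direction (5/28, -1); meets QG at B = (13/28, 0)
B = Q + t·(G−Q) with t = 3/5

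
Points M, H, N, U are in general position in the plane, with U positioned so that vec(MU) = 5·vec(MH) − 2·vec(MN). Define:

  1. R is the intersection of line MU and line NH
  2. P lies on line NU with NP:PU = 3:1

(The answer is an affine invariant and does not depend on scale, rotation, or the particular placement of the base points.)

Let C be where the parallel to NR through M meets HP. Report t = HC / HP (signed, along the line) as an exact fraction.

Set M = (0, 0), H = (1, 0), N = (0, 1), U = (5, -2); any affine frame gives the same invariant.
1. R is the intersection of line MU and line NH ⇒ R = (5/3, -2/3)
2. P lies on line NU with NP:PU = 3:1 ⇒ P = (15/4, -5/4)
through M parallel to NR: direction (5/3, -5/3); meets HP at C = (-5/6, 5/6)
C = H + t·(P−H) with t = -2/3

t = -2/3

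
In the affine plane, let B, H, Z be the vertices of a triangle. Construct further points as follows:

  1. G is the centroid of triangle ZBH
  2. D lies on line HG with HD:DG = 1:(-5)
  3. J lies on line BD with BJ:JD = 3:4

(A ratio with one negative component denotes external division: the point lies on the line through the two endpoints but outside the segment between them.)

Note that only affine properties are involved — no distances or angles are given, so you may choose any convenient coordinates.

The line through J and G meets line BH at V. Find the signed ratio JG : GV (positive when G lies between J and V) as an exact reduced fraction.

Work in coordinates with B = (0, 0), H = (1, 0), Z = (0, 1).
1. G is the centroid of triangle ZBH ⇒ G = (1/3, 1/3)
2. D lies on line HG with HD:DG = 1:(-5) ⇒ D = (7/6, -1/12)
3. J lies on line BD with BJ:JD = 3:4 ⇒ J = (1/2, -1/28)
line JG meets BH at V = (15/31, 0)
G = J + t·(V−J) with t = 31/3, so JG:GV = 31/3:-28/3

JG:GV = -31/28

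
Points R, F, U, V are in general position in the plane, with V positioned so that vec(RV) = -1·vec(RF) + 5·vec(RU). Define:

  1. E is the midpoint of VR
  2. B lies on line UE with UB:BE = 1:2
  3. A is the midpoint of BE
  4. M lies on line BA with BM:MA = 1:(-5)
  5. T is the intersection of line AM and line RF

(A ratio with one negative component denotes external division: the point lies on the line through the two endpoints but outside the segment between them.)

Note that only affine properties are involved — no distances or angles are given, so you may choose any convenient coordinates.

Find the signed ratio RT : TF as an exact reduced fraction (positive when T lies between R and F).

Assign R = (0, 0), F = (1, 0), U = (0, 1), V = (-1, 5) — the answer is frame-independent, so this choice is without loss of generality.
1. E is the midpoint of VR ⇒ E = (-1/2, 5/2)
2. B lies on line UE with UB:BE = 1:2 ⇒ B = (-1/6, 3/2)
3. A is the midpoint of BE ⇒ A = (-1/3, 2)
4. M lies on line BA with BM:MA = 1:(-5) ⇒ M = (-1/8, 11/8)
5. T is the intersection of line AM and line RF ⇒ T = (1/3, 0)
T = R + t·(F−R) with t = 1/3, so RT:TF = t:(1−t) = 1/3:2/3

RT:TF = 1/2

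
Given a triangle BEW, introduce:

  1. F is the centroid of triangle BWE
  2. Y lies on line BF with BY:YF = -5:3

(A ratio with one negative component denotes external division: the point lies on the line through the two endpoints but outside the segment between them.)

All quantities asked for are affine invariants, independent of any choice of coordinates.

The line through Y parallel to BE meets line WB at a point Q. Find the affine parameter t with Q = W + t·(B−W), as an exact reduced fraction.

Choose coordinates B = (0, 0), E = (1, 0), W = (0, 1).
1. F is the centroid of triangle BWE ⇒ F = (1/3, 1/3)
2. Y lies on line BF with BY:YF = -5:3 ⇒ Y = (5/6, 5/6)
through Y parallel to BE: direction (1, 0); meets WB at Q = (0, 5/6)
Q = W + t·(B−W) with t = 1/6

t = 1/6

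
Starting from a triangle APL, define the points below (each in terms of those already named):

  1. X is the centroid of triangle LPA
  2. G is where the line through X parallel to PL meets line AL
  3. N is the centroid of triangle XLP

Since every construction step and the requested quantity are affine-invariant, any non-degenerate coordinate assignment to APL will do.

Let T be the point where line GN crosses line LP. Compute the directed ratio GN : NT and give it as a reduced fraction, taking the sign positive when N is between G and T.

Assign A = (0, 0), P = (1, 0), L = (0, 1) — the answer is frame-independent, so this choice is without loss of generality.
1. X is the centroid of triangle LPA ⇒ X = (1/3, 1/3)
2. G is where the line through X parallel to PL meets line AL ⇒ G = (0, 2/3)
3. N is the centroid of triangle XLP ⇒ N = (4/9, 4/9)
line GN meets LP at T = (2/3, 1/3)
N = G + t·(T−G) with t = 2/3, so GN:NT = 2/3:1/3

GN:NT = 2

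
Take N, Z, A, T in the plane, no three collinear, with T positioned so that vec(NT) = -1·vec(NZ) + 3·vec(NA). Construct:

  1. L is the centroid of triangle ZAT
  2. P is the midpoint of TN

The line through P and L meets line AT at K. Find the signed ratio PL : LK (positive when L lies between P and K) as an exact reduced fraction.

Work in coordinates with N = (0, 0), Z = (1, 0), A = (0, 1), T = (-1, 3).
1. L is the centroid of triangle ZAT ⇒ L = (0, 4/3)
2. P is the midpoint of TN ⇒ P = (-1/2, 3/2)
line PL meets AT at K = (-1/5, 7/5)
L = P + t·(K−P) with t = 5/3, so PL:LK = 5/3:-2/3

PL:LK = -5/2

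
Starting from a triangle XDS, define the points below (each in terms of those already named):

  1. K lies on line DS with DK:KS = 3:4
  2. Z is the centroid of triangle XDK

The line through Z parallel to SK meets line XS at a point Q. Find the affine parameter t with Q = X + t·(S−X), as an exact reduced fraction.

Choose coordinates X = (0, 0), D = (1, 0), S = (0, 1).
1. K lies on line DS with DK:KS = 3:4 ⇒ K = (4/7, 3/7)
2. Z is the centroid of triangle XDK ⇒ Z = (11/21, 1/7)
through Z parallel to SK: direction (4/7, -4/7); meets XS at Q = (0, 2/3)
Q = X + t·(S−X) with t = 2/3

t = 2/3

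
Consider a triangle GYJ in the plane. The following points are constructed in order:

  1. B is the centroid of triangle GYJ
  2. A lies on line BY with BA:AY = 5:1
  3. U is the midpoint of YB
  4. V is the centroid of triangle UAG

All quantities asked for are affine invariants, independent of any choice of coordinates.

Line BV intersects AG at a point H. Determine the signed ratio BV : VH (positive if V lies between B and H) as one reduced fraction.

Set G = (0, 0), Y = (1, 0), J = (0, 1); any affine frame gives the same invariant.
1. B is the centroid of triangle GYJ ⇒ B = (1/3, 1/3)
2. A lies on line BY with BA:AY = 5:1 ⇒ A = (8/9, 1/18)
3. U is the midpoint of YB ⇒ U = (2/3, 1/6)
4. V is the centroid of triangle UAG ⇒ V = (14/27, 2/27)
line BV meets AG at H = (64/117, 4/117)
V = B + t·(H−B) with t = 13/15, so BV:VH = 13/15:2/15

BV:VH = 13/2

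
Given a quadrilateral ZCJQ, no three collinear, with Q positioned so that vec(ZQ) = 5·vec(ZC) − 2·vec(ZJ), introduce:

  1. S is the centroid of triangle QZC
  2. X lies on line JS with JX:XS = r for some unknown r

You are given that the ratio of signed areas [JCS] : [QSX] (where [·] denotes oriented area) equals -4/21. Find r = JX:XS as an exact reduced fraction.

r = 1/3

Assign Z = (0, 0), C = (1, 0), J = (0, 1), Q = (5, -2) — the answer is frame-independent, so this choice is without loss of generality.
1. S is the centroid of triangle QZC ⇒ S = (2, -2/3)
2. With JX:XS = r, write λ = r/(r+1) so X = J + λ·(S−J); X is affine-linear in λ
Every point depending on X is an affine combination of X and λ-independent points, so each such coordinate is linear in λ; the λ² term in each signed area is a multiple of (S−J)×(S−J) = 0, so 2·[JCS] and 2·[QSX] are each linear in λ. Evaluating at λ=0 and λ=1:
  2·[JCS] = 1/3,   2·[QSX] = 7/3·λ − 7/3
So [JCS]:[QSX] = (1/3) / (7/3·λ − 7/3). Setting this equal to -4/21:
  1/3 = -4/21·(7/3·λ − 7/3)  ⇒  λ = 1/4
Then r = λ/(1−λ) = (1/4)/(3/4) = 1/3. Check: with r = 1/3, X = (1/2, 7/12) and [JCS]:[QSX] = -4/21 as required.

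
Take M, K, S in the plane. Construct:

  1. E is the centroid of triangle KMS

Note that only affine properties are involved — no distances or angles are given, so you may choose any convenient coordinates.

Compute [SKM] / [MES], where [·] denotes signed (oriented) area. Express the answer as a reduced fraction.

[SKM]:[MES] = -3

Work in coordinates with M = (0, 0), K = (1, 0), S = (0, 1).
1. E is the centroid of triangle KMS ⇒ E = (1/3, 1/3)
2·[SKM] = -1, 2·[MES] = 1/3
[SKM]:[MES] = -1:1/3 = -3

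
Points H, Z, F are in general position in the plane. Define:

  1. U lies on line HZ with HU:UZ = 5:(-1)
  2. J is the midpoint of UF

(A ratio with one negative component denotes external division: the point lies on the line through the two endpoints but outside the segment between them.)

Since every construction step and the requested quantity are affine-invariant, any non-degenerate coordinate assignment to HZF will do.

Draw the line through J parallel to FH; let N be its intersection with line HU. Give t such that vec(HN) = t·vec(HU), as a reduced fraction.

Assign H = (0, 0), Z = (1, 0), F = (0, 1) — the answer is frame-independent, so this choice is without loss of generality.
1. U lies on line HZ with HU:UZ = 5:(-1) ⇒ U = (5/4, 0)
2. J is the midpoint of UF ⇒ J = (5/8, 1/2)
through J parallel to FH: direction (0, -1); meets HU at N = (5/8, 0)
N = H + t·(U−H) with t = 1/2

t = 1/2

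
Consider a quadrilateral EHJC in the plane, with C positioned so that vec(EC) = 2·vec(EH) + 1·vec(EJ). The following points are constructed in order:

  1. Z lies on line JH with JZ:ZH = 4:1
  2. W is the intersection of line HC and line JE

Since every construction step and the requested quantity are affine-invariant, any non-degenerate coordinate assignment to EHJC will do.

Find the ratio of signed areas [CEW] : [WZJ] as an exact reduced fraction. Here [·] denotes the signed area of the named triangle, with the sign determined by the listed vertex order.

Choose coordinates E = (0, 0), H = (1, 0), J = (0, 1), C = (2, 1).
1. Z lies on line JH with JZ:ZH = 4:1 ⇒ Z = (4/5, 1/5)
2. W is the intersection of line HC and line JE ⇒ W = (0, -1)
2·[CEW] = 2, 2·[WZJ] = 8/5
[CEW]:[WZJ] = 2:8/5 = 5/4

[CEW]:[WZJ] = 5/4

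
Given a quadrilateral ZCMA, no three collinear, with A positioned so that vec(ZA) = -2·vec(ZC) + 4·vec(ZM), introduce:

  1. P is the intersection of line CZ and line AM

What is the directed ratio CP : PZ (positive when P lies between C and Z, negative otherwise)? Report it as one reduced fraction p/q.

Set Z = (0, 0), C = (1, 0), M = (0, 1), A = (-2, 4); any affine frame gives the same invariant.
1. P is the intersection of line CZ and line AM ⇒ P = (2/3, 0)
P = C + t·(Z−C) with t = 1/3, so CP:PZ = t:(1−t) = 1/3:2/3

CP:PZ = 1/2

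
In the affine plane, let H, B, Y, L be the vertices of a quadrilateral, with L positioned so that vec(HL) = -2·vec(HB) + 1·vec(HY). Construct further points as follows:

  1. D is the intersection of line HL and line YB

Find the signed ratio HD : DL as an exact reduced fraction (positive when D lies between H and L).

HD:DL = -1/2

Set H = (0, 0), B = (1, 0), Y = (0, 1), L = (-2, 1); any affine frame gives the same invariant.
1. D is the intersection of line HL and line YB ⇒ D = (2, -1)
D = H + t·(L−H) with t = -1, so HD:DL = t:(1−t) = -1:2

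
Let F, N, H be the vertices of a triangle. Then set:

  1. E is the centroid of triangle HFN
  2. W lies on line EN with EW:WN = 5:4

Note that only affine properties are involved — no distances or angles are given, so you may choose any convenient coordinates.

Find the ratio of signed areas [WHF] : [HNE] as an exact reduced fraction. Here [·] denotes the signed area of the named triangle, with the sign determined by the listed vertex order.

[WHF]:[HNE] = -19/9

Work in coordinates with F = (0, 0), N = (1, 0), H = (0, 1).
1. E is the centroid of triangle HFN ⇒ E = (1/3, 1/3)
2. W lies on line EN with EW:WN = 5:4 ⇒ W = (19/27, 4/27)
2·[WHF] = 19/27, 2·[HNE] = -1/3
[WHF]:[HNE] = 19/27:-1/3 = -19/9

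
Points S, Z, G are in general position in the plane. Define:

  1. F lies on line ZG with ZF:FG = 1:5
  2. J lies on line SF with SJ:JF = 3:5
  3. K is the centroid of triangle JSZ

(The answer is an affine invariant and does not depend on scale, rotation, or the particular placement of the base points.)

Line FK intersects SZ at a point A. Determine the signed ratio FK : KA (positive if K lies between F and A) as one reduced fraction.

FK:KA = 7

Choose coordinates S = (0, 0), Z = (1, 0), G = (0, 1).
1. F lies on line ZG with ZF:FG = 1:5 ⇒ F = (5/6, 1/6)
2. J lies on line SF with SJ:JF = 3:5 ⇒ J = (5/16, 1/16)
3. K is the centroid of triangle JSZ ⇒ K = (7/16, 1/48)
line FK meets SZ at A = (8/21, 0)
K = F + t·(A−F) with t = 7/8, so FK:KA = 7/8:1/8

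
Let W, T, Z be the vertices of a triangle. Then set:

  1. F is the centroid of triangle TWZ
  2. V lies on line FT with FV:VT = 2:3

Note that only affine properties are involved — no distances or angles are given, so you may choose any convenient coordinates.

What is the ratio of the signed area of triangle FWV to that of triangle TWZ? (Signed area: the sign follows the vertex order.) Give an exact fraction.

Work in coordinates with W = (0, 0), T = (1, 0), Z = (0, 1).
1. F is the centroid of triangle TWZ ⇒ F = (1/3, 1/3)
2. V lies on line FT with FV:VT = 2:3 ⇒ V = (3/5, 1/5)
2·[FWV] = 2/15, 2·[TWZ] = -1
[FWV]:[TWZ] = 2/15:-1 = -2/15

[FWV]:[TWZ] = -2/15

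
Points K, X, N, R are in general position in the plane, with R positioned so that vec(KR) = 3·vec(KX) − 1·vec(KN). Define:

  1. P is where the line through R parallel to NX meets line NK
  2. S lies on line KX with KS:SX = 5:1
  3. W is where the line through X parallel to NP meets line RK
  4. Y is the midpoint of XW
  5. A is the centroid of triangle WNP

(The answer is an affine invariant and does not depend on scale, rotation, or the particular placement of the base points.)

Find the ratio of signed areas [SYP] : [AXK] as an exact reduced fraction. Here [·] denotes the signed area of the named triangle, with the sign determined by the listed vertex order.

Choose coordinates K = (0, 0), X = (1, 0), N = (0, 1), R = (3, -1).
1. P is where the line through R parallel to NX meets line NK ⇒ P = (0, 2)
2. S lies on line KX with KS:SX = 5:1 ⇒ S = (5/6, 0)
3. W is where the line through X parallel to NP meets line RK ⇒ W = (1, -1/3)
4. Y is the midpoint of XW ⇒ Y = (1, -1/6)
5. A is the centroid of triangle WNP ⇒ A = (1/3, 8/9)
2·[SYP] = 7/36, 2·[AXK] = -8/9
[SYP]:[AXK] = 7/36:-8/9 = -7/32

[SYP]:[AXK] = -7/32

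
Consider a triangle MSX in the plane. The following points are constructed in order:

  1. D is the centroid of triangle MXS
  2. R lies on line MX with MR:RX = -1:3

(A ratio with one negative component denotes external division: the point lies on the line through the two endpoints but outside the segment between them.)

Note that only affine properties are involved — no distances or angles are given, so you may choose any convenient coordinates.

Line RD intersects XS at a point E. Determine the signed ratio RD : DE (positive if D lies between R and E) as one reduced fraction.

RD:DE = 7/2

Set M = (0, 0), S = (1, 0), X = (0, 1); any affine frame gives the same invariant.
1. D is the centroid of triangle MXS ⇒ D = (1/3, 1/3)
2. R lies on line MX with MR:RX = -1:3 ⇒ R = (0, -1/2)
line RD meets XS at E = (3/7, 4/7)
D = R + t·(E−R) with t = 7/9, so RD:DE = 7/9:2/9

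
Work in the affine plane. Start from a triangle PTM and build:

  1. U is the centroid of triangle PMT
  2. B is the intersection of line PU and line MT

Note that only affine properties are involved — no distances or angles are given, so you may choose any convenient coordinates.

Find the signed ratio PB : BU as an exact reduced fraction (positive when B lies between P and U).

Work in coordinates with P = (0, 0), T = (1, 0), M = (0, 1).
1. U is the centroid of triangle PMT ⇒ U = (1/3, 1/3)
2. B is the intersection of line PU and line MT ⇒ B = (1/2, 1/2)
B = P + t·(U−P) with t = 3/2, so PB:BU = t:(1−t) = 3/2:-1/2

PB:BU = -3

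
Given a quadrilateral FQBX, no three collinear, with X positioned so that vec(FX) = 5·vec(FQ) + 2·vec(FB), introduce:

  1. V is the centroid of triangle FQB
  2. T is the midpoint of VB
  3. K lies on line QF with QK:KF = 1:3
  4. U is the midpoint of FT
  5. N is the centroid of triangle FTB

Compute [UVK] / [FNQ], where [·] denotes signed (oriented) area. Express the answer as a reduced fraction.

Work in coordinates with F = (0, 0), Q = (1, 0), B = (0, 1), X = (5, 2).
1. V is the centroid of triangle FQB ⇒ V = (1/3, 1/3)
2. T is the midpoint of VB ⇒ T = (1/6, 2/3)
3. K lies on line QF with QK:KF = 1:3 ⇒ K = (3/4, 0)
4. U is the midpoint of FT ⇒ U = (1/12, 1/3)
5. N is the centroid of triangle FTB ⇒ N = (1/18, 5/9)
2·[UVK] = -1/12, 2·[FNQ] = -5/9
[UVK]:[FNQ] = -1/12:-5/9 = 3/20

[UVK]:[FNQ] = 3/20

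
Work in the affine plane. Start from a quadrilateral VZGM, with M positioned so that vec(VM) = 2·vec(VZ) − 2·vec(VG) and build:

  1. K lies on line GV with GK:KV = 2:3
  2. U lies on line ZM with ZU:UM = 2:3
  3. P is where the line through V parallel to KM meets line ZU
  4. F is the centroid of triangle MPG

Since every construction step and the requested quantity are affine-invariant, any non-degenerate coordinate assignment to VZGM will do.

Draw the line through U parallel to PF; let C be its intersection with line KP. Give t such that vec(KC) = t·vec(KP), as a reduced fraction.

Choose coordinates V = (0, 0), Z = (1, 0), G = (0, 1), M = (2, -2).
1. K lies on line GV with GK:KV = 2:3 ⇒ K = (0, 3/5)
2. U lies on line ZM with ZU:UM = 2:3 ⇒ U = (7/5, -4/5)
3. P is where the line through V parallel to KM meets line ZU ⇒ P = (20/7, -26/7)
4. F is the centroid of triangle MPG ⇒ F = (34/21, -11/7)
through U parallel to PF: direction (-26/21, 15/7); meets KP at C = (190/41, -2623/410)
C = K + t·(P−K) with t = 133/82

t = 133/82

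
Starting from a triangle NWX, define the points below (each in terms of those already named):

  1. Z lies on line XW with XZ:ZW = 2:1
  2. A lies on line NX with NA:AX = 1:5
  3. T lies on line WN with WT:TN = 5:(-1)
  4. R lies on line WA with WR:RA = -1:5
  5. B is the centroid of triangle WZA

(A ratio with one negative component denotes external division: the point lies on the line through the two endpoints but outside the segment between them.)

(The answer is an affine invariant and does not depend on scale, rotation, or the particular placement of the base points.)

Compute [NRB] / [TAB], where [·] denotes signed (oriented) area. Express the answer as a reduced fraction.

Assign N = (0, 0), W = (1, 0), X = (0, 1) — the answer is frame-independent, so this choice is without loss of generality.
1. Z lies on line XW with XZ:ZW = 2:1 ⇒ Z = (2/3, 1/3)
2. A lies on line NX with NA:AX = 1:5 ⇒ A = (0, 1/6)
3. T lies on line WN with WT:TN = 5:(-1) ⇒ T = (-1/4, 0)
4. R lies on line WA with WR:RA = -1:5 ⇒ R = (5/4, -1/24)
5. B is the centroid of triangle WZA ⇒ B = (5/9, 1/6)
2·[NRB] = 25/108, 2·[TAB] = -5/54
[NRB]:[TAB] = 25/108:-5/54 = -5/2

[NRB]:[TAB] = -5/2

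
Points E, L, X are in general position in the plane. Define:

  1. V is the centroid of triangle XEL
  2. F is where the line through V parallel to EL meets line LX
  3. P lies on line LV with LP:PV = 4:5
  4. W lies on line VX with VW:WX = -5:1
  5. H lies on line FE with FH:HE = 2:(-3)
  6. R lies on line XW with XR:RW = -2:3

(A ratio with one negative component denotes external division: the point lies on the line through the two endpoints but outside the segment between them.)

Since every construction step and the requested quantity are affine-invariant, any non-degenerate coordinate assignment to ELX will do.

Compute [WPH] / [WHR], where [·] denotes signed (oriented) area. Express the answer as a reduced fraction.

Set E = (0, 0), L = (1, 0), X = (0, 1); any affine frame gives the same invariant.
1. V is the centroid of triangle XEL ⇒ V = (1/3, 1/3)
2. F is where the line through V parallel to EL meets line LX ⇒ F = (2/3, 1/3)
3. P lies on line LV with LP:PV = 4:5 ⇒ P = (19/27, 4/27)
4. W lies on line VX with VW:WX = -5:1 ⇒ W = (-1/12, 7/6)
5. H lies on line FE with FH:HE = 2:(-3) ⇒ H = (2, 1)
6. R lies on line XW with XR:RW = -2:3 ⇒ R = (1/6, 2/3)
2·[WPH] = 215/108, 2·[WHR] = -1
[WPH]:[WHR] = 215/108:-1 = -215/108

[WPH]:[WHR] = -215/108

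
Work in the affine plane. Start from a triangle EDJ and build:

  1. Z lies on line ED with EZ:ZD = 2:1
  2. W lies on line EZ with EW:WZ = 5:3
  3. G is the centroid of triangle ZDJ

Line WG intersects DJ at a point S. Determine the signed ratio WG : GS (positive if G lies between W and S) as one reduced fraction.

WG:GS = 17/4

Work in coordinates with E = (0, 0), D = (1, 0), J = (0, 1).
1. Z lies on line ED with EZ:ZD = 2:1 ⇒ Z = (2/3, 0)
2. W lies on line EZ with EW:WZ = 5:3 ⇒ W = (5/12, 0)
3. G is the centroid of triangle ZDJ ⇒ G = (5/9, 1/3)
line WG meets DJ at S = (10/17, 7/17)
G = W + t·(S−W) with t = 17/21, so WG:GS = 17/21:4/21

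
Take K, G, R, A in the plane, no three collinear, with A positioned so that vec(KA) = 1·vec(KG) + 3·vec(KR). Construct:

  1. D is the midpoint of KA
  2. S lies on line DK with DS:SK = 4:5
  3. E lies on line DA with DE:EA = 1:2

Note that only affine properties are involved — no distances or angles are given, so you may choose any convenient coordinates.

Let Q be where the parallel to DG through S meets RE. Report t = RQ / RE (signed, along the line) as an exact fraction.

t = 2/9

Choose coordinates K = (0, 0), G = (1, 0), R = (0, 1), A = (1, 3).
1. D is the midpoint of KA ⇒ D = (1/2, 3/2)
2. S lies on line DK with DS:SK = 4:5 ⇒ S = (5/18, 5/6)
3. E lies on line DA with DE:EA = 1:2 ⇒ E = (2/3, 2)
through S parallel to DG: direction (1/2, -3/2); meets RE at Q = (4/27, 11/9)
Q = R + t·(E−R) with t = 2/9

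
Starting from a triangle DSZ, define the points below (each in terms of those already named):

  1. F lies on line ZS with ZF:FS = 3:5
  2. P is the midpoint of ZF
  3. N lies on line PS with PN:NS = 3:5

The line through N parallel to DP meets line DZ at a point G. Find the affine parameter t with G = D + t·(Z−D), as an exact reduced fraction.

Set D = (0, 0), S = (1, 0), Z = (0, 1); any affine frame gives the same invariant.
1. F lies on line ZS with ZF:FS = 3:5 ⇒ F = (3/8, 5/8)
2. P is the midpoint of ZF ⇒ P = (3/16, 13/16)
3. N lies on line PS with PN:NS = 3:5 ⇒ N = (63/128, 65/128)
through N parallel to DP: direction (3/16, 13/16); meets DZ at G = (0, -13/8)
G = D + t·(Z−D) with t = -13/8

t = -13/8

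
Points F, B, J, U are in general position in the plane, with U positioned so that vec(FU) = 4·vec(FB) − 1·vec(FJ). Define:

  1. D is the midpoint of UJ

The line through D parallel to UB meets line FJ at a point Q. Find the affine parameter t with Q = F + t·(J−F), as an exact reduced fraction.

t = 2/3

Assign F = (0, 0), B = (1, 0), J = (0, 1), U = (4, -1) — the answer is frame-independent, so this choice is without loss of generality.
1. D is the midpoint of UJ ⇒ D = (2, 0)
through D parallel to UB: direction (-3, 1); meets FJ at Q = (0, 2/3)
Q = F + t·(J−F) with t = 2/3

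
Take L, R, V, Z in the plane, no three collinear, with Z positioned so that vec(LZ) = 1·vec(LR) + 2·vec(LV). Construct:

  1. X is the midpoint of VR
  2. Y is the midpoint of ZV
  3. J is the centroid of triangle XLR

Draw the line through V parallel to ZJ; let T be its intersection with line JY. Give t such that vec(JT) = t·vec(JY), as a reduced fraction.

Work in coordinates with L = (0, 0), R = (1, 0), V = (0, 1), Z = (1, 2).
1. X is the midpoint of VR ⇒ X = (1/2, 1/2)
2. Y is the midpoint of ZV ⇒ Y = (1/2, 3/2)
3. J is the centroid of triangle XLR ⇒ J = (1/2, 1/6)
through V parallel to ZJ: direction (-1/2, -11/6); meets JY at T = (1/2, 17/6)
T = J + t·(Y−J) with t = 2

t = 2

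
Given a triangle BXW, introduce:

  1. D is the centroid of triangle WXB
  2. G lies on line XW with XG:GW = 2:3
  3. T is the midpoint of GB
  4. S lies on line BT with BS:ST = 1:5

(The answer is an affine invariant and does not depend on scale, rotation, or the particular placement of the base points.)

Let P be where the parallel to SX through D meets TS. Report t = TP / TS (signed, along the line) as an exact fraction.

Choose coordinates B = (0, 0), X = (1, 0), W = (0, 1).
1. D is the centroid of triangle WXB ⇒ D = (1/3, 1/3)
2. G lies on line XW with XG:GW = 2:3 ⇒ G = (3/5, 2/5)
3. T is the midpoint of GB ⇒ T = (3/10, 1/5)
4. S lies on line BT with BS:ST = 1:5 ⇒ S = (1/20, 1/30)
through D parallel to SX: direction (19/20, -1/30); meets TS at P = (59/120, 59/180)
P = T + t·(S−T) with t = -23/30

t = -23/30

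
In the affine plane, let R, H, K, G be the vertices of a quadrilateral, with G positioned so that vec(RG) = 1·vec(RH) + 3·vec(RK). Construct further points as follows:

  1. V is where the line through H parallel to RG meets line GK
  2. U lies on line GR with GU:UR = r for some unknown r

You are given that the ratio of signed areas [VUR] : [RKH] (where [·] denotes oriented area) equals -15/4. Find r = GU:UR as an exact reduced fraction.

Assign R = (0, 0), H = (1, 0), K = (0, 1), G = (1, 3) — the answer is frame-independent, so this choice is without loss of generality.
1. V is where the line through H parallel to RG meets line GK ⇒ V = (4, 9)
2. With GU:UR = r, write λ = r/(r+1) so U = G + λ·(R−G); U is affine-linear in λ
Every point depending on U is an affine combination of U and λ-independent points, so each such coordinate is linear in λ; the λ² term in each signed area is a multiple of (R−G)×(R−G) = 0, so 2·[VUR] and 2·[RKH] are each linear in λ. Evaluating at λ=0 and λ=1:
  2·[VUR] = -3·λ + 3,   2·[RKH] = -1
So [VUR]:[RKH] = (-3·λ + 3) / (-1). Setting this equal to -15/4:
  -3·λ + 3 = -15/4·(-1)  ⇒  λ = -1/4
Then r = λ/(1−λ) = (-1/4)/(5/4) = -1/5. Check: with r = -1/5, U = (5/4, 15/4) and [VUR]:[RKH] = -15/4 as required.

r = -1/5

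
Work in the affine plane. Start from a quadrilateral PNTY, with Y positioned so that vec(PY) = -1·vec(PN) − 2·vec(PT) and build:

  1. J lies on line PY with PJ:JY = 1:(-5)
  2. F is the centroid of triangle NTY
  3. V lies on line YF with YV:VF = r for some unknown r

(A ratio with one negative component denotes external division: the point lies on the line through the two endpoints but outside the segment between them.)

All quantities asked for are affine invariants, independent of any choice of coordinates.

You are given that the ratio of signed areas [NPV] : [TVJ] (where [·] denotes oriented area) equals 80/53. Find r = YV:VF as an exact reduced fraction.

r = 2/3

Assign P = (0, 0), N = (1, 0), T = (0, 1), Y = (-1, -2) — the answer is frame-independent, so this choice is without loss of generality.
1. J lies on line PY with PJ:JY = 1:(-5) ⇒ J = (1/4, 1/2)
2. F is the centroid of triangle NTY ⇒ F = (0, -1/3)
3. With YV:VF = r, write λ = r/(r+1) so V = Y + λ·(F−Y); V is affine-linear in λ
Every point depending on V is an affine combination of V and λ-independent points, so each such coordinate is linear in λ; the λ² term in each signed area is a multiple of (F−Y)×(F−Y) = 0, so 2·[NPV] and 2·[TVJ] are each linear in λ. Evaluating at λ=0 and λ=1:
  2·[NPV] = -5/3·λ + 2,   2·[TVJ] = -11/12·λ + 5/4
So [NPV]:[TVJ] = (-5/3·λ + 2) / (-11/12·λ + 5/4). Setting this equal to 80/53:
  -5/3·λ + 2 = 80/53·(-11/12·λ + 5/4)  ⇒  λ = 2/5
Then r = λ/(1−λ) = (2/5)/(3/5) = 2/3. Check: with r = 2/3, V = (-3/5, -4/3) and [NPV]:[TVJ] = 80/53 as required.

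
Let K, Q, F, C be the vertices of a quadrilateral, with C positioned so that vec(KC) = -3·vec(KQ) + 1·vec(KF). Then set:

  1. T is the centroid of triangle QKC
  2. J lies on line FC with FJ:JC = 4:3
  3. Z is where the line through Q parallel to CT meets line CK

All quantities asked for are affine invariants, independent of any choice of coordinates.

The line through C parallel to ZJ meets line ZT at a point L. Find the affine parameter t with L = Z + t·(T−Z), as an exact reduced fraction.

t = 27/38

Set K = (0, 0), Q = (1, 0), F = (0, 1), C = (-3, 1); any affine frame gives the same invariant.
1. T is the centroid of triangle QKC ⇒ T = (-2/3, 1/3)
2. J lies on line FC with FJ:JC = 4:3 ⇒ J = (-12/7, 1)
3. Z is where the line through Q parallel to CT meets line CK ⇒ Z = (-6, 2)
through C parallel to ZJ: direction (30/7, -1); meets ZT at L = (-42/19, 31/38)
L = Z + t·(T−Z) with t = 27/38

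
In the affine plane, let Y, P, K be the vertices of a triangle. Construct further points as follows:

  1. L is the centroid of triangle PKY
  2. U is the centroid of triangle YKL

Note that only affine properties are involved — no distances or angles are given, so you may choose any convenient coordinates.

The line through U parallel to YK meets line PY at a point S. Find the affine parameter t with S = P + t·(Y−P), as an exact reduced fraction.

t = 8/9

Work in coordinates with Y = (0, 0), P = (1, 0), K = (0, 1).
1. L is the centroid of triangle PKY ⇒ L = (1/3, 1/3)
2. U is the centroid of triangle YKL ⇒ U = (1/9, 4/9)
through U parallel to YK: direction (0, 1); meets PY at S = (1/9, 0)
S = P + t·(Y−P) with t = 8/9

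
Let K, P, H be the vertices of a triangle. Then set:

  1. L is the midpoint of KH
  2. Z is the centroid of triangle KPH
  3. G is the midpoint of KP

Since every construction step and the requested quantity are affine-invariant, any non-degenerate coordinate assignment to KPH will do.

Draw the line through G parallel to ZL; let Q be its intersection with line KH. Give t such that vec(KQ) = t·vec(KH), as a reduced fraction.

Work in coordinates with K = (0, 0), P = (1, 0), H = (0, 1).
1. L is the midpoint of KH ⇒ L = (0, 1/2)
2. Z is the centroid of triangle KPH ⇒ Z = (1/3, 1/3)
3. G is the midpoint of KP ⇒ G = (1/2, 0)
through G parallel to ZL: direction (-1/3, 1/6); meets KH at Q = (0, 1/4)
Q = K + t·(H−K) with t = 1/4

t = 1/4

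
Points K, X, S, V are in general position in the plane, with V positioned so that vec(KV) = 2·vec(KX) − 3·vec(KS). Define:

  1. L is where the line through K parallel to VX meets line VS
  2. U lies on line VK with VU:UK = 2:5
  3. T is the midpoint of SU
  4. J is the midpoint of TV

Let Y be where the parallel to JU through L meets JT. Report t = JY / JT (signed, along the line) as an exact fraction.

t = 7/2

Work in coordinates with K = (0, 0), X = (1, 0), S = (0, 1), V = (2, -3).
1. L is where the line through K parallel to VX meets line VS ⇒ L = (-1, 3)
2. U lies on line VK with VU:UK = 2:5 ⇒ U = (10/7, -15/7)
3. T is the midpoint of SU ⇒ T = (5/7, -4/7)
4. J is the midpoint of TV ⇒ J = (19/14, -25/14)
through L parallel to JU: direction (1/14, -5/14); meets JT at Y = (-25/28, 69/28)
Y = J + t·(T−J) with t = 7/2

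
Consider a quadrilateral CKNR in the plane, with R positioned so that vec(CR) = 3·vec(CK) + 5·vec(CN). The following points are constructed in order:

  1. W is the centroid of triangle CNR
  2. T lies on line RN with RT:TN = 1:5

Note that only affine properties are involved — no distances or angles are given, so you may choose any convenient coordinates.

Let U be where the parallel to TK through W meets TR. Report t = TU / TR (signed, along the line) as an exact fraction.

Assign C = (0, 0), K = (1, 0), N = (0, 1), R = (3, 5) — the answer is frame-independent, so this choice is without loss of generality.
1. W is the centroid of triangle CNR ⇒ W = (1, 2)
2. T lies on line RN with RT:TN = 1:5 ⇒ T = (5/2, 13/3)
through W parallel to TK: direction (-3/2, -13/3); meets TR at U = (17/14, 55/21)
U = T + t·(R−T) with t = -18/7

t = -18/7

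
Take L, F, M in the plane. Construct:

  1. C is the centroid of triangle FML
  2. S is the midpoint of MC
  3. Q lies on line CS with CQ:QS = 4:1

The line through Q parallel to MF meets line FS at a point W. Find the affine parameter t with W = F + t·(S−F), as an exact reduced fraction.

Assign L = (0, 0), F = (1, 0), M = (0, 1) — the answer is frame-independent, so this choice is without loss of generality.
1. C is the centroid of triangle FML ⇒ C = (1/3, 1/3)
2. S is the midpoint of MC ⇒ S = (1/6, 2/3)
3. Q lies on line CS with CQ:QS = 4:1 ⇒ Q = (1/5, 3/5)
through Q parallel to MF: direction (1, -1); meets FS at W = (0, 4/5)
W = F + t·(S−F) with t = 6/5

t = 6/5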